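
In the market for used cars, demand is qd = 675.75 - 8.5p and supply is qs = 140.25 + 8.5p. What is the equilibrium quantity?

q* = 408

Set qd = qs: 675.75 - 8.5p = 140.25 + 8.5p.
535.5 = 17p, so p* = 31.5.
q* = 675.75 − 8.5(31.5) = 408.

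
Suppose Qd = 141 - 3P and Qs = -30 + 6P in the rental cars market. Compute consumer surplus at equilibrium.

Consumer surplus = 1176

Equilibrium: 141 - 3P = -30 + 6P gives P* = 19, Q* = 84.
Demand choke price (Qd = 0): P = 47.
CS = ½(47 − 19)(84) = 1176.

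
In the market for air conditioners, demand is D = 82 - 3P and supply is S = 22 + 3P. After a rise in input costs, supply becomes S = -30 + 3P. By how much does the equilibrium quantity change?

ΔQ = -26

Original equilibrium: P* = 10, Q* = 52.
New equilibrium: 82 - 3P = -30 + 3P, so 112 = 6P and P' = 56/3; Q' = 82 − 3(56/3) = 26.
Change in quantity: 26 − 52 = -26.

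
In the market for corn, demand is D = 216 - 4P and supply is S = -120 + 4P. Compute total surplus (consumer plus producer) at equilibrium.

Total surplus = 576

Equilibrium: 216 - 4P = -120 + 4P gives P* = 42, Q* = 48.
Demand choke price: P = 54; supply starts at P = 30.
CS = ½(54 − 42)(48) = 288; PS = ½(42 − 30)(48) = 288.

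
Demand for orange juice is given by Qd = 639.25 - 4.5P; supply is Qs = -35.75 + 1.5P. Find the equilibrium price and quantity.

P* = 112.5, Q* = 133

Set Qd = Qs: 639.25 - 4.5P = -35.75 + 1.5P.
675 = 6P, so P* = 112.5.
Q* = 639.25 − 4.5(112.5) = 133.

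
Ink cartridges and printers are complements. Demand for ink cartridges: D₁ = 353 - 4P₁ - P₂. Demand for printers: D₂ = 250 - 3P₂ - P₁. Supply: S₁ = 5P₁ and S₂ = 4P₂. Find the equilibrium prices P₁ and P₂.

Market 1: 353 - 4P₁ - P₂ = 5P₁ → 9P₁ + P₂ = 353.
Market 2: 7P₂ + P₁ = 250.
Eliminating P₂: 7×(1) − 1×(2) gives 62P₁ = 2221, so P₁ = 2221/62.
Back-substitute into (2): P₂ = (250 − 1×2221/62) / 7 = 1897/62.

P₁ = 2221/62, P₂ = 1897/62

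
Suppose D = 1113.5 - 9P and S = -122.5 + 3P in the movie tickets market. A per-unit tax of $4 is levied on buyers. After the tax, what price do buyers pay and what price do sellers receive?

Buyers pay $104, sellers receive $100

Pre-tax equilibrium: P* = 103, Q* = 186.5.
Tax on buyers shifts demand to D = 1113.5 − 9(P + 4) = 1077.5 - 9P.
1077.5 - 9P = -122.5 + 3P gives seller price Ps = 100; buyers pay Pb = 100 + 4 = 104.
New quantity: Q = 1113.5 − 9(104) = 177.5.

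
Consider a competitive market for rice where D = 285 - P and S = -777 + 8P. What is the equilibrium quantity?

Q* = 167

Set D = S: 285 - P = -777 + 8P.
1062 = 9P, so P* = 118.
Q* = 285 − 1(118) = 167.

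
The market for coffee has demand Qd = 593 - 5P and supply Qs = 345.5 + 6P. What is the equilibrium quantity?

Q* = 480.5

Set Qd = Qs: 593 - 5P = 345.5 + 6P.
247.5 = 11P, so P* = 22.5.
Q* = 593 − 5(22.5) = 480.5.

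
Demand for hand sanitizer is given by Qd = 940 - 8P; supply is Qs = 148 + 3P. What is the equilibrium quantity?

Q* = 364

Set Qd = Qs: 940 - 8P = 148 + 3P.
792 = 11P, so P* = 72.
Q* = 940 − 8(72) = 364.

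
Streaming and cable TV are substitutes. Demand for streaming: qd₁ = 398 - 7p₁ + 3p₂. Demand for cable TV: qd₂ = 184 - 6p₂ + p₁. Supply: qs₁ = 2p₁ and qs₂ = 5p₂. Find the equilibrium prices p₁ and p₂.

Market 1: 398 - 7p₁ + 3p₂ = 2p₁ → 9p₁ - 3p₂ = 398.
Market 2: 11p₂ - p₁ = 184.
Eliminating p₂: 11×(1) + 3×(2) gives 96p₁ = 4930, so p₁ = 2465/48.
Back-substitute into (2): p₂ = (184 + 1×2465/48) / 11 = 1027/48.

p₁ = 2465/48, p₂ = 1027/48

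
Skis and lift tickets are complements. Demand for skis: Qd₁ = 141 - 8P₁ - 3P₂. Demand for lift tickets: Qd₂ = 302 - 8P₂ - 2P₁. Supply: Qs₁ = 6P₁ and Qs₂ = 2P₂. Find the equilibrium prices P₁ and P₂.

Market 1: 141 - 8P₁ - 3P₂ = 6P₁ → 14P₁ + 3P₂ = 141.
Market 2: 10P₂ + 2P₁ = 302.
Eliminating P₂: 10×(1) − 3×(2) gives 134P₁ = 504, so P₁ = 252/67.
Back-substitute into (2): P₂ = (302 − 2×252/67) / 10 = 1973/67.

P₁ = 252/67, P₂ = 1973/67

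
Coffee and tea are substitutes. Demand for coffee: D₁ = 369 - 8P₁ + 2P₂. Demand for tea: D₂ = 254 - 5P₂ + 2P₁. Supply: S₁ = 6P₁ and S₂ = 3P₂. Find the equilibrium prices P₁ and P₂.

Market 1: 369 - 8P₁ + 2P₂ = 6P₁ → 14P₁ - 2P₂ = 369.
Market 2: 8P₂ - 2P₁ = 254.
Eliminating P₂: 8×(1) + 2×(2) gives 108P₁ = 3460, so P₁ = 865/27.
Back-substitute into (2): P₂ = (254 + 2×865/27) / 8 = 2147/54.

P₁ = 865/27, P₂ = 2147/54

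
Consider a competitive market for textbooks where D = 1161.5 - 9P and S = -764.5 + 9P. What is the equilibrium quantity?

Set D = S: 1161.5 - 9P = -764.5 + 9P.
1926 = 18P, so P* = 107.
Q* = 1161.5 − 9(107) = 198.5.

Q* = 198.5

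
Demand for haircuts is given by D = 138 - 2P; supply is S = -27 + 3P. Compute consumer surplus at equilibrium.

Consumer surplus = 1296

Equilibrium: 138 - 2P = -27 + 3P gives P* = 33, Q* = 72.
Demand choke price (D = 0): P = 69.
CS = ½(69 − 33)(72) = 1296.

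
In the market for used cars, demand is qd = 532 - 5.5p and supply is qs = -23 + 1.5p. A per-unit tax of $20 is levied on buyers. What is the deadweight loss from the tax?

Deadweight loss = 1650/7

Pre-tax equilibrium: p* = 555/7, q* = 1343/14.
Tax on buyers shifts demand to qd = 532 − 5.5(p + 20) = 422 - 5.5p.
422 - 5.5p = -23 + 1.5p gives seller price ps = 445/7; buyers pay pb = 445/7 + 20 = 585/7.
New quantity: q = 532 − 5.5(585/7) = 1013/14.
DWL = ½ × 20 × (1343/14 − 1013/14) = 1650/7.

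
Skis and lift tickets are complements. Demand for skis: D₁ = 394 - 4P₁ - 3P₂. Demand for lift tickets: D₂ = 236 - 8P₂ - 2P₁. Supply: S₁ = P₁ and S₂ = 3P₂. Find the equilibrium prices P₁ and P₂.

Market 1: 394 - 4P₁ - 3P₂ = P₁ → 5P₁ + 3P₂ = 394.
Market 2: 11P₂ + 2P₁ = 236.
Eliminating P₂: 11×(1) − 3×(2) gives 49P₁ = 3626, so P₁ = 74.
Back-substitute into (2): P₂ = (236 − 2×74) / 11 = 8.

P₁ = 74, P₂ = 8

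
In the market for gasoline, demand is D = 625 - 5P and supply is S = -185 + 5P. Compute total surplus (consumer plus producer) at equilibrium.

Equilibrium: 625 - 5P = -185 + 5P gives P* = 81, Q* = 220.
Demand choke price: P = 125; supply starts at P = 37.
CS = ½(125 − 81)(220) = 4840; PS = ½(81 − 37)(220) = 4840.

Total surplus = 9680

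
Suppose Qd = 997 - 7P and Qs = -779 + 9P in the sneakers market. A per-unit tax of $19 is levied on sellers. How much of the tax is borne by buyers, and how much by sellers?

Pre-tax equilibrium: P* = 111, Q* = 220.
Tax on sellers shifts supply to Qs = -779 + 9(P − 19) = -950 + 9P.
997 - 7P = -950 + 9P gives buyer price Pb = 121.6875; sellers receive Ps = 121.6875 − 19 = 102.6875.
New quantity: Q = 997 − 7(121.6875) = 145.1875.
Buyer burden = 121.6875 − 111 = 10.6875; seller burden = 111 − 102.6875 = 8.3125.

Buyers bear $10.6875, sellers bear $8.3125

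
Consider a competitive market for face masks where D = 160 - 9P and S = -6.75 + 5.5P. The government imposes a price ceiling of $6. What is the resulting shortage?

Shortage = 79.75

Equilibrium price would be P* = 11.5, so the ceiling at 6 binds.
At P = 6: D = 160 − 9(6) = 106, S = -6.75 + 5.5(6) = 26.25.
Shortage = 106 − 26.25 = 79.75.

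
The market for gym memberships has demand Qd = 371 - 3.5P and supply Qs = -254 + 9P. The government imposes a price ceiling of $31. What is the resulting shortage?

Equilibrium price would be P* = 50, so the ceiling at 31 binds.
At P = 31: Qd = 371 − 3.5(31) = 262.5, Qs = -254 + 9(31) = 25.
Shortage = 262.5 − 25 = 237.5.

Shortage = 237.5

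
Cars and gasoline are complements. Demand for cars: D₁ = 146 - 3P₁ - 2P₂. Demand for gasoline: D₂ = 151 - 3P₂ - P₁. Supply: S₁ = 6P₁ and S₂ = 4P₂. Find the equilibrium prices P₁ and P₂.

Market 1: 146 - 3P₁ - 2P₂ = 6P₁ → 9P₁ + 2P₂ = 146.
Market 2: 7P₂ + P₁ = 151.
Eliminating P₂: 7×(1) − 2×(2) gives 61P₁ = 720, so P₁ = 720/61.
Back-substitute into (2): P₂ = (151 − 1×720/61) / 7 = 1213/61.

P₁ = 720/61, P₂ = 1213/61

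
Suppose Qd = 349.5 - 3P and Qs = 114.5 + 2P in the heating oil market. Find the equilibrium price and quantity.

Set Qd = Qs: 349.5 - 3P = 114.5 + 2P.
235 = 5P, so P* = 47.
Q* = 349.5 − 3(47) = 208.5.

P* = 47, Q* = 208.5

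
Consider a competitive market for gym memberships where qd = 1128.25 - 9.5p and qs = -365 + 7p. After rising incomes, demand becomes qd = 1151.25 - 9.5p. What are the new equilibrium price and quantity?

Original equilibrium: p* = 90.5, q* = 268.5.
New equilibrium: 1151.25 - 9.5p = -365 + 7p, so 1516.25 = 16.5p and p' = 6065/66; q' = 1151.25 − 9.5(6065/66) = 18365/66.

p' = 6065/66, q' = 18365/66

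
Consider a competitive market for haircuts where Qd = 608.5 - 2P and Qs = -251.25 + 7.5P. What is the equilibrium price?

P* = 90.5

Set Qd = Qs: 608.5 - 2P = -251.25 + 7.5P.
859.75 = 9.5P, so P* = 90.5.
Q* = 608.5 − 2(90.5) = 427.5.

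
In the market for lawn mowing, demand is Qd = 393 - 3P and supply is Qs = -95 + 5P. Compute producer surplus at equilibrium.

Producer surplus = 4410

Equilibrium: 393 - 3P = -95 + 5P gives P* = 61, Q* = 210.
Supply starts at P = 19 (where Qs = 0).
PS = ½(61 − 19)(210) = 4410.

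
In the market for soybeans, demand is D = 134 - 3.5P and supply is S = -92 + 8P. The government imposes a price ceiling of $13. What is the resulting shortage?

Shortage = 76.5

Equilibrium price would be P* = 452/23, so the ceiling at 13 binds.
At P = 13: D = 134 − 3.5(13) = 88.5, S = -92 + 8(13) = 12.
Shortage = 88.5 − 12 = 76.5.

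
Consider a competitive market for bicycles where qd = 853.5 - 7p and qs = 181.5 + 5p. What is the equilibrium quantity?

q* = 461.5

Set qd = qs: 853.5 - 7p = 181.5 + 5p.
672 = 12p, so p* = 56.
q* = 853.5 − 7(56) = 461.5.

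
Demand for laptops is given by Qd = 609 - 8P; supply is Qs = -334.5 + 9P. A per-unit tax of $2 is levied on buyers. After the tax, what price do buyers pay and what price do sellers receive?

Pre-tax equilibrium: P* = 55.5, Q* = 165.
Tax on buyers shifts demand to Qd = 609 − 8(P + 2) = 593 - 8P.
593 - 8P = -334.5 + 9P gives seller price Ps = 1855/34; buyers pay Pb = 1855/34 + 2 = 1923/34.
New quantity: Q = 609 − 8(1923/34) = 2661/17.

Buyers pay 1923/34, sellers receive 1855/34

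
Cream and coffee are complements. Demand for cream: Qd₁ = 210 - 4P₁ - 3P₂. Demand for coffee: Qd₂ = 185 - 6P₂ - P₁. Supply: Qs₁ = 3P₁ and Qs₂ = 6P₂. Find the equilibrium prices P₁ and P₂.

Market 1: 210 - 4P₁ - 3P₂ = 3P₁ → 7P₁ + 3P₂ = 210.
Market 2: 12P₂ + P₁ = 185.
Eliminating P₂: 12×(1) − 3×(2) gives 81P₁ = 1965, so P₁ = 655/27.
Back-substitute into (2): P₂ = (185 − 1×655/27) / 12 = 1085/81.

P₁ = 655/27, P₂ = 1085/81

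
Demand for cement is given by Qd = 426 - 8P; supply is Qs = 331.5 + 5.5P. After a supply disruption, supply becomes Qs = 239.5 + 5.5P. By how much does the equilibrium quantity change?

ΔQ = -1472/27

Original equilibrium: P* = 7, Q* = 370.
New equilibrium: 426 - 8P = 239.5 + 5.5P, so 186.5 = 13.5P and P' = 373/27; Q' = 426 − 8(373/27) = 8518/27.
Change in quantity: 8518/27 − 370 = -1472/27.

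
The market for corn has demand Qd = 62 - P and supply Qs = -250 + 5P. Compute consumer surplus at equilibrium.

Consumer surplus = 50

Equilibrium: 62 - P = -250 + 5P gives P* = 52, Q* = 10.
Demand choke price (Qd = 0): P = 62.
CS = ½(62 − 52)(10) = 50.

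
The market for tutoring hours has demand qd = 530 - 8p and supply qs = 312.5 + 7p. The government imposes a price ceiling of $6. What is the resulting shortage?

Equilibrium price would be p* = 14.5, so the ceiling at 6 binds.
At p = 6: qd = 530 − 8(6) = 482, qs = 312.5 + 7(6) = 354.5.
Shortage = 482 − 354.5 = 127.5.

Shortage = 127.5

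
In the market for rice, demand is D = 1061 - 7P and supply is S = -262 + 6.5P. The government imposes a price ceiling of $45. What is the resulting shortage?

Shortage = 715.5

Equilibrium price would be P* = 98, so the ceiling at 45 binds.
At P = 45: D = 1061 − 7(45) = 746, S = -262 + 6.5(45) = 30.5.
Shortage = 746 − 30.5 = 715.5.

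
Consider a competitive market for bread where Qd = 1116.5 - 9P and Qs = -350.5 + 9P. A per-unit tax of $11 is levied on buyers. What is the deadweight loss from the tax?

Deadweight loss = 272.25

Pre-tax equilibrium: P* = 81.5, Q* = 383.
Tax on buyers shifts demand to Qd = 1116.5 − 9(P + 11) = 1017.5 - 9P.
1017.5 - 9P = -350.5 + 9P gives seller price Ps = 76; buyers pay Pb = 76 + 11 = 87.
New quantity: Q = 1116.5 − 9(87) = 333.5.
DWL = ½ × 11 × (383 − 333.5) = 272.25.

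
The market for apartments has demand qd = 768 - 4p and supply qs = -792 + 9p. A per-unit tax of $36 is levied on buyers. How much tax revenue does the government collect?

Pre-tax equilibrium: p* = 120, q* = 288.
Tax on buyers shifts demand to qd = 768 − 4(p + 36) = 624 - 4p.
624 - 4p = -792 + 9p gives seller price ps = 1416/13; buyers pay pb = 1416/13 + 36 = 1884/13.
New quantity: q = 768 − 4(1884/13) = 2448/13.
Revenue = 36 × 2448/13 = 88128/13.

Tax revenue = 88128/13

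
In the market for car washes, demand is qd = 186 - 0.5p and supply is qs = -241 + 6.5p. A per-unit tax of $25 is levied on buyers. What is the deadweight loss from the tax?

Deadweight loss = 8125/56

Pre-tax equilibrium: p* = 61, q* = 155.5.
Tax on buyers shifts demand to qd = 186 − 0.5(p + 25) = 173.5 - 0.5p.
173.5 - 0.5p = -241 + 6.5p gives seller price ps = 829/14; buyers pay pb = 829/14 + 25 = 1179/14.
New quantity: q = 186 − 0.5(1179/14) = 4029/28.
DWL = ½ × 25 × (155.5 − 4029/28) = 8125/56.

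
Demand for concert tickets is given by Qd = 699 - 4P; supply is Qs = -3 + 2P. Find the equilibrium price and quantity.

P* = 117, Q* = 231

Set Qd = Qs: 699 - 4P = -3 + 2P.
702 = 6P, so P* = 117.
Q* = 699 − 4(117) = 231.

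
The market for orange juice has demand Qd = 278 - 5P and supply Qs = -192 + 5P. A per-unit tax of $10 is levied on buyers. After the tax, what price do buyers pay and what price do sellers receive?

Pre-tax equilibrium: P* = 47, Q* = 43.
Tax on buyers shifts demand to Qd = 278 − 5(P + 10) = 228 - 5P.
228 - 5P = -192 + 5P gives seller price Ps = 42; buyers pay Pb = 42 + 10 = 52.
New quantity: Q = 278 − 5(52) = 18.

Buyers pay $52, sellers receive $42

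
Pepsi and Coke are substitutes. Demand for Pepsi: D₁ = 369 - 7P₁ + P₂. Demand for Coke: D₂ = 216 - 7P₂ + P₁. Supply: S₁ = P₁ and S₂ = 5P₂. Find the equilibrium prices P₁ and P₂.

P₁ = 4644/95, P₂ = 2097/95

Market 1: 369 - 7P₁ + P₂ = P₁ → 8P₁ - P₂ = 369.
Market 2: 12P₂ - P₁ = 216.
Eliminating P₂: 12×(1) + 1×(2) gives 95P₁ = 4644, so P₁ = 4644/95.
Back-substitute into (2): P₂ = (216 + 1×4644/95) / 12 = 2097/95.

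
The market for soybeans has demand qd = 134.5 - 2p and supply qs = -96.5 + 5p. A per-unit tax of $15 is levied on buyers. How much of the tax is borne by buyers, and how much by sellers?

Buyers bear 75/7, sellers bear 30/7

Pre-tax equilibrium: p* = 33, q* = 68.5.
Tax on buyers shifts demand to qd = 134.5 − 2(p + 15) = 104.5 - 2p.
104.5 - 2p = -96.5 + 5p gives seller price ps = 201/7; buyers pay pb = 201/7 + 15 = 306/7.
New quantity: q = 134.5 − 2(306/7) = 659/14.
Buyer burden = 306/7 − 33 = 75/7; seller burden = 33 − 201/7 = 30/7.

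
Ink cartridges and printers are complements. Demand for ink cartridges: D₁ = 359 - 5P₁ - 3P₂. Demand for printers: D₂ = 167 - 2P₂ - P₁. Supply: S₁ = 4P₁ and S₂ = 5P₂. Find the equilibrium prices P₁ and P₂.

Market 1: 359 - 5P₁ - 3P₂ = 4P₁ → 9P₁ + 3P₂ = 359.
Market 2: 7P₂ + P₁ = 167.
Eliminating P₂: 7×(1) − 3×(2) gives 60P₁ = 2012, so P₁ = 503/15.
Back-substitute into (2): P₂ = (167 − 1×503/15) / 7 = 286/15.

P₁ = 503/15, P₂ = 286/15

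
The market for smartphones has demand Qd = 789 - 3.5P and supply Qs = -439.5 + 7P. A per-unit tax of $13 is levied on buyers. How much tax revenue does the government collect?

Tax revenue = 27235/6

Pre-tax equilibrium: P* = 117, Q* = 379.5.
Tax on buyers shifts demand to Qd = 789 − 3.5(P + 13) = 743.5 - 3.5P.
743.5 - 3.5P = -439.5 + 7P gives seller price Ps = 338/3; buyers pay Pb = 338/3 + 13 = 377/3.
New quantity: Q = 789 − 3.5(377/3) = 2095/6.
Revenue = 13 × 2095/6 = 27235/6.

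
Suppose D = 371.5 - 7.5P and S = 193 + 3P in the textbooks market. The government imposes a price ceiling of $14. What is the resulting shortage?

Equilibrium price would be P* = 17, so the ceiling at 14 binds.
At P = 14: D = 371.5 − 7.5(14) = 266.5, S = 193 + 3(14) = 235.
Shortage = 266.5 − 235 = 31.5.

Shortage = 31.5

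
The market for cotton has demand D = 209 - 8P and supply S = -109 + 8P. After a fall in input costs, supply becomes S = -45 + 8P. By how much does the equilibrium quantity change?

ΔQ = 32

Original equilibrium: P* = 19.875, Q* = 50.
New equilibrium: 209 - 8P = -45 + 8P, so 254 = 16P and P' = 15.875; Q' = 209 − 8(15.875) = 82.
Change in quantity: 82 − 50 = 32.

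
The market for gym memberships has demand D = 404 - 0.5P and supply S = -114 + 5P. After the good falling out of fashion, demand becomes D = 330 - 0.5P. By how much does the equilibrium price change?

Original equilibrium: P* = 1036/11, Q* = 3926/11.
New equilibrium: 330 - 0.5P = -114 + 5P, so 444 = 5.5P and P' = 888/11; Q' = 330 − 0.5(888/11) = 3186/11.
Change in price: 888/11 − 1036/11 = -148/11.

ΔP = -148/11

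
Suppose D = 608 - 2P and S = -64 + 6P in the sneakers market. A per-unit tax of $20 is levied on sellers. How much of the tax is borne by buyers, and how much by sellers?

Buyers bear $15, sellers bear $5

Pre-tax equilibrium: P* = 84, Q* = 440.
Tax on sellers shifts supply to S = -64 + 6(P − 20) = -184 + 6P.
608 - 2P = -184 + 6P gives buyer price Pb = 99; sellers receive Ps = 99 − 20 = 79.
New quantity: Q = 608 − 2(99) = 410.
Buyer burden = 99 − 84 = 15; seller burden = 84 − 79 = 5.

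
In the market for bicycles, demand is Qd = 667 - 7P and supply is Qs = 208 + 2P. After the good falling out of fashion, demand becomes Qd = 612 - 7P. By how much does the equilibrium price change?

ΔP = -55/9

Original equilibrium: P* = 51, Q* = 310.
New equilibrium: 612 - 7P = 208 + 2P, so 404 = 9P and P' = 404/9; Q' = 612 − 7(404/9) = 2680/9.
Change in price: 404/9 − 51 = -55/9.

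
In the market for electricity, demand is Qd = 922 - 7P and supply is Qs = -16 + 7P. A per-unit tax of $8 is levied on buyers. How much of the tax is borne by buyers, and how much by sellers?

Buyers bear $4, sellers bear $4

Pre-tax equilibrium: P* = 67, Q* = 453.
Tax on buyers shifts demand to Qd = 922 − 7(P + 8) = 866 - 7P.
866 - 7P = -16 + 7P gives seller price Ps = 63; buyers pay Pb = 63 + 8 = 71.
New quantity: Q = 922 − 7(71) = 425.
Buyer burden = 71 − 67 = 4; seller burden = 67 − 63 = 4.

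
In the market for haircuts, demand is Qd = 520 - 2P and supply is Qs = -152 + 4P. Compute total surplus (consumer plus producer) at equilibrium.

Equilibrium: 520 - 2P = -152 + 4P gives P* = 112, Q* = 296.
Demand choke price: P = 260; supply starts at P = 38.
CS = ½(260 − 112)(296) = 21904; PS = ½(112 − 38)(296) = 10952.

Total surplus = 32856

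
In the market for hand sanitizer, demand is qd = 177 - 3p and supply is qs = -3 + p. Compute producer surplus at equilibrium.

Equilibrium: 177 - 3p = -3 + p gives p* = 45, q* = 42.
Supply starts at p = 3 (where qs = 0).
PS = ½(45 − 3)(42) = 882.

Producer surplus = 882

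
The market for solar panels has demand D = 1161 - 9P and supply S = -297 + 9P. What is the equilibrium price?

Set D = S: 1161 - 9P = -297 + 9P.
1458 = 18P, so P* = 81.
Q* = 1161 − 9(81) = 432.

P* = 81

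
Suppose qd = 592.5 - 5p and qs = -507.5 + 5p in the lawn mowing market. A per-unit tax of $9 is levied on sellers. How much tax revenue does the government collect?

Pre-tax equilibrium: p* = 110, q* = 42.5.
Tax on sellers shifts supply to qs = -507.5 + 5(p − 9) = -552.5 + 5p.
592.5 - 5p = -552.5 + 5p gives buyer price pb = 114.5; sellers receive ps = 114.5 − 9 = 105.5.
New quantity: q = 592.5 − 5(114.5) = 20.
Revenue = 9 × 20 = 180.

Tax revenue = 180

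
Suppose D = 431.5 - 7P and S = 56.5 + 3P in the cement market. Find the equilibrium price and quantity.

P* = 37.5, Q* = 169

Set D = S: 431.5 - 7P = 56.5 + 3P.
375 = 10P, so P* = 37.5.
Q* = 431.5 − 7(37.5) = 169.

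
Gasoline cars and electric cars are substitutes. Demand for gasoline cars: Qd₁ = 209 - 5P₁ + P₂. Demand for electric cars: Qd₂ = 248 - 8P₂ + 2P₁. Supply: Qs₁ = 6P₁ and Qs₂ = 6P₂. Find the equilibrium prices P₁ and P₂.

Market 1: 209 - 5P₁ + P₂ = 6P₁ → 11P₁ - P₂ = 209.
Market 2: 14P₂ - 2P₁ = 248.
Eliminating P₂: 14×(1) + 1×(2) gives 152P₁ = 3174, so P₁ = 1587/76.
Back-substitute into (2): P₂ = (248 + 2×1587/76) / 14 = 1573/76.

P₁ = 1587/76, P₂ = 1573/76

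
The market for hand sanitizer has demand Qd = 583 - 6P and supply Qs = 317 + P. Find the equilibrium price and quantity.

Set Qd = Qs: 583 - 6P = 317 + P.
266 = 7P, so P* = 38.
Q* = 583 − 6(38) = 355.

P* = 38, Q* = 355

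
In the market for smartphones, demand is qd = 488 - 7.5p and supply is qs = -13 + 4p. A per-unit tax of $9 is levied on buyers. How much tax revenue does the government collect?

Pre-tax equilibrium: p* = 1002/23, q* = 3709/23.
Tax on buyers shifts demand to qd = 488 − 7.5(p + 9) = 420.5 - 7.5p.
420.5 - 7.5p = -13 + 4p gives seller price ps = 867/23; buyers pay pb = 867/23 + 9 = 1074/23.
New quantity: q = 488 − 7.5(1074/23) = 3169/23.
Revenue = 9 × 3169/23 = 28521/23.

Tax revenue = 28521/23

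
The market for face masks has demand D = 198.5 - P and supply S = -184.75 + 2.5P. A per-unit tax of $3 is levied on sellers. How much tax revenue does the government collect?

Pre-tax equilibrium: P* = 109.5, Q* = 89.
Tax on sellers shifts supply to S = -184.75 + 2.5(P − 3) = -192.25 + 2.5P.
198.5 - P = -192.25 + 2.5P gives buyer price Pb = 1563/14; sellers receive Ps = 1563/14 − 3 = 1521/14.
New quantity: Q = 198.5 − 1(1563/14) = 608/7.
Revenue = 3 × 608/7 = 1824/7.

Tax revenue = 1824/7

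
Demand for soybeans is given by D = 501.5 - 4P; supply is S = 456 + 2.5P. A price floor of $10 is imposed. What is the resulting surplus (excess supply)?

Surplus = 19.5

Equilibrium price would be P* = 7, so the floor at 10 binds.
At P = 10: D = 461.5, S = 481.
Surplus = 481 − 461.5 = 19.5.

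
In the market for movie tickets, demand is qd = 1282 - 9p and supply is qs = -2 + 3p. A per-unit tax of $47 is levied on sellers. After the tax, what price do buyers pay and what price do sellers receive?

Pre-tax equilibrium: p* = 107, q* = 319.
Tax on sellers shifts supply to qs = -2 + 3(p − 47) = -143 + 3p.
1282 - 9p = -143 + 3p gives buyer price pb = 118.75; sellers receive ps = 118.75 − 47 = 71.75.
New quantity: q = 1282 − 9(118.75) = 213.25.

Buyers pay $118.75, sellers receive $71.75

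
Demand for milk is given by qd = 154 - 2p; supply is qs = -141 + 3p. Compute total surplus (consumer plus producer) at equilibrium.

Equilibrium: 154 - 2p = -141 + 3p gives p* = 59, q* = 36.
Demand choke price: p = 77; supply starts at p = 47.
CS = ½(77 − 59)(36) = 324; PS = ½(59 − 47)(36) = 216.

Total surplus = 540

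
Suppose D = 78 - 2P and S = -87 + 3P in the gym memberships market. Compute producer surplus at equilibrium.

Equilibrium: 78 - 2P = -87 + 3P gives P* = 33, Q* = 12.
Supply starts at P = 29 (where S = 0).
PS = ½(33 − 29)(12) = 24.

Producer surplus = 24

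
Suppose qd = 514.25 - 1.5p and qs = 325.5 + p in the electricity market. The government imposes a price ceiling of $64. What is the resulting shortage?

Equilibrium price would be p* = 75.5, so the ceiling at 64 binds.
At p = 64: qd = 514.25 − 1.5(64) = 418.25, qs = 325.5 + 1(64) = 389.5.
Shortage = 418.25 − 389.5 = 28.75.

Shortage = 28.75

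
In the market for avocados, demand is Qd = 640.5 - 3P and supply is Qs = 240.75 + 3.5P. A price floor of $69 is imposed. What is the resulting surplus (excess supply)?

Equilibrium price would be P* = 61.5, so the floor at 69 binds.
At P = 69: Qd = 433.5, Qs = 482.25.
Surplus = 482.25 − 433.5 = 48.75.

Surplus = 48.75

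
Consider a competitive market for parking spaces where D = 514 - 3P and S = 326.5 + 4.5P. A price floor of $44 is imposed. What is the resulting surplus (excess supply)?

Surplus = 142.5

Equilibrium price would be P* = 25, so the floor at 44 binds.
At P = 44: D = 382, S = 524.5.
Surplus = 524.5 − 382 = 142.5.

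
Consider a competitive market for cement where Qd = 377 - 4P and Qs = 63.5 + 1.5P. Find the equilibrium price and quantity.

Set Qd = Qs: 377 - 4P = 63.5 + 1.5P.
313.5 = 5.5P, so P* = 57.
Q* = 377 − 4(57) = 149.

P* = 57, Q* = 149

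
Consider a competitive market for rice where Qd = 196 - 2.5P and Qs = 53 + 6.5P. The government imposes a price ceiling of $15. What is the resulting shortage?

Equilibrium price would be P* = 143/9, so the ceiling at 15 binds.
At P = 15: Qd = 196 − 2.5(15) = 158.5, Qs = 53 + 6.5(15) = 150.5.
Shortage = 158.5 − 150.5 = 8.

Shortage = 8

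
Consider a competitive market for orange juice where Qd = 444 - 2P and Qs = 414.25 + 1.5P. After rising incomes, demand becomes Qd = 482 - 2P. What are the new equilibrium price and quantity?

Original equilibrium: P* = 8.5, Q* = 427.
New equilibrium: 482 - 2P = 414.25 + 1.5P, so 67.75 = 3.5P and P' = 271/14; Q' = 482 − 2(271/14) = 3103/7.

P' = 271/14, Q' = 3103/7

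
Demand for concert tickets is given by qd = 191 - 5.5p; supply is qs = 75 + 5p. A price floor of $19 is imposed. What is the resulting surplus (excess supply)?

Surplus = 83.5

Equilibrium price would be p* = 232/21, so the floor at 19 binds.
At p = 19: qd = 86.5, qs = 170.
Surplus = 170 − 86.5 = 83.5.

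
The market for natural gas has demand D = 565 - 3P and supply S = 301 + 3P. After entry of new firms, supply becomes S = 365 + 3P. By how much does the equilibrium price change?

Original equilibrium: P* = 44, Q* = 433.
New equilibrium: 565 - 3P = 365 + 3P, so 200 = 6P and P' = 100/3; Q' = 565 − 3(100/3) = 465.
Change in price: 100/3 − 44 = -32/3.

ΔP = -32/3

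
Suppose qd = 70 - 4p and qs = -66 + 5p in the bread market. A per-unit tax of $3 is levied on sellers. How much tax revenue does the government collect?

Tax revenue = 26/3

Pre-tax equilibrium: p* = 136/9, q* = 86/9.
Tax on sellers shifts supply to qs = -66 + 5(p − 3) = -81 + 5p.
70 - 4p = -81 + 5p gives buyer price pb = 151/9; sellers receive ps = 151/9 − 3 = 124/9.
New quantity: q = 70 − 4(151/9) = 26/9.
Revenue = 3 × 26/9 = 26/3.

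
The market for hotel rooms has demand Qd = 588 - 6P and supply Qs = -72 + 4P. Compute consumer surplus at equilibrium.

Equilibrium: 588 - 6P = -72 + 4P gives P* = 66, Q* = 192.
Demand choke price (Qd = 0): P = 98.
CS = ½(98 − 66)(192) = 3072.

Consumer surplus = 3072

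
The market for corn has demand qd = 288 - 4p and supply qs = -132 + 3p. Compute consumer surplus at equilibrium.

Equilibrium: 288 - 4p = -132 + 3p gives p* = 60, q* = 48.
Demand choke price (qd = 0): p = 72.
CS = ½(72 − 60)(48) = 288.

Consumer surplus = 288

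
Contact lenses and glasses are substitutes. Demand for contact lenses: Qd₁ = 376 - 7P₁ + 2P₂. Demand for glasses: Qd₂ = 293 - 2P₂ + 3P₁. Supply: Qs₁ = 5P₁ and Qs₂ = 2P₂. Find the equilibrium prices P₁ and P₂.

Market 1: 376 - 7P₁ + 2P₂ = 5P₁ → 12P₁ - 2P₂ = 376.
Market 2: 4P₂ - 3P₁ = 293.
Eliminating P₂: 4×(1) + 2×(2) gives 42P₁ = 2090, so P₁ = 1045/21.
Back-substitute into (2): P₂ = (293 + 3×1045/21) / 4 = 774/7.

P₁ = 1045/21, P₂ = 774/7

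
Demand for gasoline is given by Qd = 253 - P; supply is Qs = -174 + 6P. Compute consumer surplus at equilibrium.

Equilibrium: 253 - P = -174 + 6P gives P* = 61, Q* = 192.
Demand choke price (Qd = 0): P = 253.
CS = ½(253 − 61)(192) = 18432.

Consumer surplus = 18432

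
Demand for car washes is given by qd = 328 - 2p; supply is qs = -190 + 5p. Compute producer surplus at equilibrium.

Producer surplus = 3240

Equilibrium: 328 - 2p = -190 + 5p gives p* = 74, q* = 180.
Supply starts at p = 38 (where qs = 0).
PS = ½(74 − 38)(180) = 3240.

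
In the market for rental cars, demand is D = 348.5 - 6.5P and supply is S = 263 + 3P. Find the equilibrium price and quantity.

Set D = S: 348.5 - 6.5P = 263 + 3P.
85.5 = 9.5P, so P* = 9.
Q* = 348.5 − 6.5(9) = 290.

P* = 9, Q* = 290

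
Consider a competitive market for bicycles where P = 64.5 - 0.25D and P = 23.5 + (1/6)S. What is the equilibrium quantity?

Q* = 98.4

Set the two price expressions equal: 64.5 - 0.25Q = 23.5 + (1/6)Q.
41 = (5/12)Q, so Q* = 98.4.
P* = 64.5 − (0.25)(98.4) = 39.9.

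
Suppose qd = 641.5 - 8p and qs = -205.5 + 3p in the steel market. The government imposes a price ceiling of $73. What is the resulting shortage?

Equilibrium price would be p* = 77, so the ceiling at 73 binds.
At p = 73: qd = 641.5 − 8(73) = 57.5, qs = -205.5 + 3(73) = 13.5.
Shortage = 57.5 − 13.5 = 44.

Shortage = 44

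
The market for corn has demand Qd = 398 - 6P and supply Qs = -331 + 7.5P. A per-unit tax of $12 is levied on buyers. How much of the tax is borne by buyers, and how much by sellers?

Buyers bear 20/3, sellers bear 16/3

Pre-tax equilibrium: P* = 54, Q* = 74.
Tax on buyers shifts demand to Qd = 398 − 6(P + 12) = 326 - 6P.
326 - 6P = -331 + 7.5P gives seller price Ps = 146/3; buyers pay Pb = 146/3 + 12 = 182/3.
New quantity: Q = 398 − 6(182/3) = 34.
Buyer burden = 182/3 − 54 = 20/3; seller burden = 54 − 146/3 = 16/3.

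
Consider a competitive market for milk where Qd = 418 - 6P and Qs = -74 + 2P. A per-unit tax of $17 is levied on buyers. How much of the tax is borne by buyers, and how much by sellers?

Pre-tax equilibrium: P* = 61.5, Q* = 49.
Tax on buyers shifts demand to Qd = 418 − 6(P + 17) = 316 - 6P.
316 - 6P = -74 + 2P gives seller price Ps = 48.75; buyers pay Pb = 48.75 + 17 = 65.75.
New quantity: Q = 418 − 6(65.75) = 23.5.
Buyer burden = 65.75 − 61.5 = 4.25; seller burden = 61.5 − 48.75 = 12.75.

Buyers bear $4.25, sellers bear $12.75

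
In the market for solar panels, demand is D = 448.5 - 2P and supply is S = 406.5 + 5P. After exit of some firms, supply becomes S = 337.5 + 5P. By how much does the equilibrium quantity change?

ΔQ = -138/7

Original equilibrium: P* = 6, Q* = 436.5.
New equilibrium: 448.5 - 2P = 337.5 + 5P, so 111 = 7P and P' = 111/7; Q' = 448.5 − 2(111/7) = 5835/14.
Change in quantity: 5835/14 − 436.5 = -138/7.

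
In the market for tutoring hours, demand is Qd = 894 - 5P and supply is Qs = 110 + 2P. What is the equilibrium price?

P* = 112

Set Qd = Qs: 894 - 5P = 110 + 2P.
784 = 7P, so P* = 112.
Q* = 894 − 5(112) = 334.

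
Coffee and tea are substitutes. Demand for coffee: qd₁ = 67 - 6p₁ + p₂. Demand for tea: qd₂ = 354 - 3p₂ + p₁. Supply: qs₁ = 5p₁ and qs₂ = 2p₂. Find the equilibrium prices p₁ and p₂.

Market 1: 67 - 6p₁ + p₂ = 5p₁ → 11p₁ - p₂ = 67.
Market 2: 5p₂ - p₁ = 354.
Eliminating p₂: 5×(1) + 1×(2) gives 54p₁ = 689, so p₁ = 689/54.
Back-substitute into (2): p₂ = (354 + 1×689/54) / 5 = 3961/54.

p₁ = 689/54, p₂ = 3961/54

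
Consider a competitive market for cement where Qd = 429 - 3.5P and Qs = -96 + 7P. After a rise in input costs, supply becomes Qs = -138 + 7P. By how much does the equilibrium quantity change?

Original equilibrium: P* = 50, Q* = 254.
New equilibrium: 429 - 3.5P = -138 + 7P, so 567 = 10.5P and P' = 54; Q' = 429 − 3.5(54) = 240.
Change in quantity: 240 − 254 = -14.

ΔQ = -14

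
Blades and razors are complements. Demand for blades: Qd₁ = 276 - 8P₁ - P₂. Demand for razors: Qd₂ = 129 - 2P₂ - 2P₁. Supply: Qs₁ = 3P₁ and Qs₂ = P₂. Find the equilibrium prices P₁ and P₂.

Market 1: 276 - 8P₁ - P₂ = 3P₁ → 11P₁ + P₂ = 276.
Market 2: 3P₂ + 2P₁ = 129.
Eliminating P₂: 3×(1) − 1×(2) gives 31P₁ = 699, so P₁ = 699/31.
Back-substitute into (2): P₂ = (129 − 2×699/31) / 3 = 867/31.

P₁ = 699/31, P₂ = 867/31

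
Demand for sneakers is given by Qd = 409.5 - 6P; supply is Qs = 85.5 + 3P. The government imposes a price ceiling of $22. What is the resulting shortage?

Equilibrium price would be P* = 36, so the ceiling at 22 binds.
At P = 22: Qd = 409.5 − 6(22) = 277.5, Qs = 85.5 + 3(22) = 151.5.
Shortage = 277.5 − 151.5 = 126.

Shortage = 126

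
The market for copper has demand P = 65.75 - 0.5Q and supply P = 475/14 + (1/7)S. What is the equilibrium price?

P* = 41

Set the two price expressions equal: 65.75 - 0.5Q = 475/14 + (1/7)Q.
891/28 = (9/14)Q, so Q* = 49.5.
P* = 65.75 − (0.5)(49.5) = 41.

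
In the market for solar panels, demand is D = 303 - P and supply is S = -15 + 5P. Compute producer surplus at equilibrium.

Equilibrium: 303 - P = -15 + 5P gives P* = 53, Q* = 250.
Supply starts at P = 3 (where S = 0).
PS = ½(53 − 3)(250) = 6250.

Producer surplus = 6250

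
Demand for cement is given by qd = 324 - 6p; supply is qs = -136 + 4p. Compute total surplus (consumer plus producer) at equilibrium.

Equilibrium: 324 - 6p = -136 + 4p gives p* = 46, q* = 48.
Demand choke price: p = 54; supply starts at p = 34.
CS = ½(54 − 46)(48) = 192; PS = ½(46 − 34)(48) = 288.

Total surplus = 480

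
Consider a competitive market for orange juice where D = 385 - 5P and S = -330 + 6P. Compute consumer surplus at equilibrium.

Equilibrium: 385 - 5P = -330 + 6P gives P* = 65, Q* = 60.
Demand choke price (D = 0): P = 77.
CS = ½(77 − 65)(60) = 360.

Consumer surplus = 360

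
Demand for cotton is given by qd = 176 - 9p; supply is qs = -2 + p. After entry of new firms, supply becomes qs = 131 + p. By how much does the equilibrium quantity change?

Original equilibrium: p* = 17.8, q* = 15.8.
New equilibrium: 176 - 9p = 131 + p, so 45 = 10p and p' = 4.5; q' = 176 − 9(4.5) = 135.5.
Change in quantity: 135.5 − 15.8 = 119.7.

Δq = 119.7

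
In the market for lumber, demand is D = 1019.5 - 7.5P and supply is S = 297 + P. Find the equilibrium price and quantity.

Set D = S: 1019.5 - 7.5P = 297 + P.
722.5 = 8.5P, so P* = 85.
Q* = 1019.5 − 7.5(85) = 382.

P* = 85, Q* = 382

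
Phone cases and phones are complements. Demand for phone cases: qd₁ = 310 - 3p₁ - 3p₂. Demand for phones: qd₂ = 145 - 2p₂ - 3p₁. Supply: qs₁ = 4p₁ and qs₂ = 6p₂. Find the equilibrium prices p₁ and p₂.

p₁ = 2045/47, p₂ = 85/47

Market 1: 310 - 3p₁ - 3p₂ = 4p₁ → 7p₁ + 3p₂ = 310.
Market 2: 8p₂ + 3p₁ = 145.
Eliminating p₂: 8×(1) − 3×(2) gives 47p₁ = 2045, so p₁ = 2045/47.
Back-substitute into (2): p₂ = (145 − 3×2045/47) / 8 = 85/47.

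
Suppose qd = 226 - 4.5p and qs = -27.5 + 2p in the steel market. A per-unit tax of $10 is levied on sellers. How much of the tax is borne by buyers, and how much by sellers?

Buyers bear 40/13, sellers bear 90/13

Pre-tax equilibrium: p* = 39, q* = 50.5.
Tax on sellers shifts supply to qs = -27.5 + 2(p − 10) = -47.5 + 2p.
226 - 4.5p = -47.5 + 2p gives buyer price pb = 547/13; sellers receive ps = 547/13 − 10 = 417/13.
New quantity: q = 226 − 4.5(547/13) = 953/26.
Buyer burden = 547/13 − 39 = 40/13; seller burden = 39 − 417/13 = 90/13.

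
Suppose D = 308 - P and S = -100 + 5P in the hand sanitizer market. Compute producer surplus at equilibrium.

Producer surplus = 5760

Equilibrium: 308 - P = -100 + 5P gives P* = 68, Q* = 240.
Supply starts at P = 20 (where S = 0).
PS = ½(68 − 20)(240) = 5760.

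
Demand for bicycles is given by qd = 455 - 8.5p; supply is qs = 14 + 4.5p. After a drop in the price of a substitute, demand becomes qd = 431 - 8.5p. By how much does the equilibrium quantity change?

Original equilibrium: p* = 441/13, q* = 4333/26.
New equilibrium: 431 - 8.5p = 14 + 4.5p, so 417 = 13p and p' = 417/13; q' = 431 − 8.5(417/13) = 4117/26.
Change in quantity: 4117/26 − 4333/26 = -108/13.

Δq = -108/13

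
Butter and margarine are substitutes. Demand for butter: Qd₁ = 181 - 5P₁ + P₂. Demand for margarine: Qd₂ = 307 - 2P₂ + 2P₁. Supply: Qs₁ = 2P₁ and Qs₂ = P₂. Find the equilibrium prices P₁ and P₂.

Market 1: 181 - 5P₁ + P₂ = 2P₁ → 7P₁ - P₂ = 181.
Market 2: 3P₂ - 2P₁ = 307.
Eliminating P₂: 3×(1) + 1×(2) gives 19P₁ = 850, so P₁ = 850/19.
Back-substitute into (2): P₂ = (307 + 2×850/19) / 3 = 2511/19.

P₁ = 850/19, P₂ = 2511/19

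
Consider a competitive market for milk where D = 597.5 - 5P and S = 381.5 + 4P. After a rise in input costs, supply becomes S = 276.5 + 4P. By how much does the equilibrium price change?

ΔP = 35/3

Original equilibrium: P* = 24, Q* = 477.5.
New equilibrium: 597.5 - 5P = 276.5 + 4P, so 321 = 9P and P' = 107/3; Q' = 597.5 − 5(107/3) = 2515/6.
Change in price: 107/3 − 24 = 35/3.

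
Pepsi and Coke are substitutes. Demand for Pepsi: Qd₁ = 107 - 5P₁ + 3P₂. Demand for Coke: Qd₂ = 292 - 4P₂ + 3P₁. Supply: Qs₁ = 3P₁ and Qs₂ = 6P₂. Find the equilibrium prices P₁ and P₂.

P₁ = 1946/71, P₂ = 2657/71

Market 1: 107 - 5P₁ + 3P₂ = 3P₁ → 8P₁ - 3P₂ = 107.
Market 2: 10P₂ - 3P₁ = 292.
Eliminating P₂: 10×(1) + 3×(2) gives 71P₁ = 1946, so P₁ = 1946/71.
Back-substitute into (2): P₂ = (292 + 3×1946/71) / 10 = 2657/71.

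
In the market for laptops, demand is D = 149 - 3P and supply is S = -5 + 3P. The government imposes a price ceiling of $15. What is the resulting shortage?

Shortage = 64

Equilibrium price would be P* = 77/3, so the ceiling at 15 binds.
At P = 15: D = 149 − 3(15) = 104, S = -5 + 3(15) = 40.
Shortage = 104 − 40 = 64.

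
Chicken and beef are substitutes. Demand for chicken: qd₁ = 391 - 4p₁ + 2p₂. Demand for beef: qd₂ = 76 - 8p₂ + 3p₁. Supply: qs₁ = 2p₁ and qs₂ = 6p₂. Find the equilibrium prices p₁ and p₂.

Market 1: 391 - 4p₁ + 2p₂ = 2p₁ → 6p₁ - 2p₂ = 391.
Market 2: 14p₂ - 3p₁ = 76.
Eliminating p₂: 14×(1) + 2×(2) gives 78p₁ = 5626, so p₁ = 2813/39.
Back-substitute into (2): p₂ = (76 + 3×2813/39) / 14 = 543/26.

p₁ = 2813/39, p₂ = 543/26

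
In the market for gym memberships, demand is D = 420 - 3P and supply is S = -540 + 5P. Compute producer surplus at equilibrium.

Equilibrium: 420 - 3P = -540 + 5P gives P* = 120, Q* = 60.
Supply starts at P = 108 (where S = 0).
PS = ½(120 − 108)(60) = 360.

Producer surplus = 360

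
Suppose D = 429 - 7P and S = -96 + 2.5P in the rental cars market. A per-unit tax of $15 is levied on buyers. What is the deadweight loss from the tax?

Pre-tax equilibrium: P* = 1050/19, Q* = 801/19.
Tax on buyers shifts demand to D = 429 − 7(P + 15) = 324 - 7P.
324 - 7P = -96 + 2.5P gives seller price Ps = 840/19; buyers pay Pb = 840/19 + 15 = 1125/19.
New quantity: Q = 429 − 7(1125/19) = 276/19.
DWL = ½ × 15 × (801/19 − 276/19) = 7875/38.

Deadweight loss = 7875/38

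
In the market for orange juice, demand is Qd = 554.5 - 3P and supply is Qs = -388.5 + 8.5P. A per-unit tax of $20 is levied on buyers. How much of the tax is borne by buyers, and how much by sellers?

Buyers bear 340/23, sellers bear 120/23

Pre-tax equilibrium: P* = 82, Q* = 308.5.
Tax on buyers shifts demand to Qd = 554.5 − 3(P + 20) = 494.5 - 3P.
494.5 - 3P = -388.5 + 8.5P gives seller price Ps = 1766/23; buyers pay Pb = 1766/23 + 20 = 2226/23.
New quantity: Q = 554.5 − 3(2226/23) = 12151/46.
Buyer burden = 2226/23 − 82 = 340/23; seller burden = 82 − 1766/23 = 120/23.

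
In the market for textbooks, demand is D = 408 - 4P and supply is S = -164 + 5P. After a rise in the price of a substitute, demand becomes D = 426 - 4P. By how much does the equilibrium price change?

Original equilibrium: P* = 572/9, Q* = 1384/9.
New equilibrium: 426 - 4P = -164 + 5P, so 590 = 9P and P' = 590/9; Q' = 426 − 4(590/9) = 1474/9.
Change in price: 590/9 − 572/9 = 2.

ΔP = 2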